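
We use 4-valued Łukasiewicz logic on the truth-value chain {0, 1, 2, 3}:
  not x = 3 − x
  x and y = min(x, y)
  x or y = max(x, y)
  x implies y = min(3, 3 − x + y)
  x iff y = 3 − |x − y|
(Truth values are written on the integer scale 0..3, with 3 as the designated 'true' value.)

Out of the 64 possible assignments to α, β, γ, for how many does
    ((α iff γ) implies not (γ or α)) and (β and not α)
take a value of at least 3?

4

value 3: 4 assignments (counts)
value 2: 12 assignments
value 1: 20 assignments
value 0: 28 assignments
So 4 of the 64 assignments meet the threshold.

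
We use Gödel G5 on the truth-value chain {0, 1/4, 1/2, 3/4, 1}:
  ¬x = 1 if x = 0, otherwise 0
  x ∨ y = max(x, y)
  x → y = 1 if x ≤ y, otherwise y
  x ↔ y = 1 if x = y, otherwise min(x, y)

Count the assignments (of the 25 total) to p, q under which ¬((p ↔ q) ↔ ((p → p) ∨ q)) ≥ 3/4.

value 1: 8 assignments (counts)
value 0: 17 assignments
So 8 of the 25 assignments meet the threshold.

8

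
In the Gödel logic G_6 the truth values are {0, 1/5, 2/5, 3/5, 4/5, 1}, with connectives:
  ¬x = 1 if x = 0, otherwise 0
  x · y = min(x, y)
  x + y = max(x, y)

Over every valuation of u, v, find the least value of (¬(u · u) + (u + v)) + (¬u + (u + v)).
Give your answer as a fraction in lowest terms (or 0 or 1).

1/5

Take u = 1/5, v = 0:
u · u = 1/5 · 1/5 = 1/5
¬(u · u) = ¬1/5 = 0
u + v = 1/5 + 0 = 1/5
¬(u · u) + (u + v) = 0 + 1/5 = 1/5
¬u = ¬1/5 = 0
u + v = 1/5 + 0 = 1/5
¬u + (u + v) = 0 + 1/5 = 1/5
(¬(u · u) + (u + v)) + (¬u + (u + v)) = 1/5 + 1/5 = 1/5
No assignment yields a value below 1/5, so this is the minimum.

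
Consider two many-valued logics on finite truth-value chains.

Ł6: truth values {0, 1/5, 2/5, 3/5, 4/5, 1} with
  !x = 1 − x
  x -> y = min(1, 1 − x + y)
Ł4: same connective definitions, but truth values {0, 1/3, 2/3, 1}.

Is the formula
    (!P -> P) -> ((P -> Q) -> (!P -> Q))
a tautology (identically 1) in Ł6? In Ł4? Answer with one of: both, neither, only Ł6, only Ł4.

both

In Ł6: every assignment gives 1 — tautology.
In Ł4: every assignment gives 1 — tautology.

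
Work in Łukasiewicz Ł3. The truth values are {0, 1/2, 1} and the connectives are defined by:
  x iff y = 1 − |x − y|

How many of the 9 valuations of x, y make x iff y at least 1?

x = 0, y = 0 ↦ 1  ≥
x = 0, y = 1/2 ↦ 1/2  <
x = 0, y = 1 ↦ 0  <
x = 1/2, y = 0 ↦ 1/2  <
x = 1/2, y = 1/2 ↦ 1  ≥
x = 1/2, y = 1 ↦ 1/2  <
x = 1, y = 0 ↦ 0  <
x = 1, y = 1/2 ↦ 1/2  <
x = 1, y = 1 ↦ 1  ≥
So 3 of the 9 assignments meet the threshold.

3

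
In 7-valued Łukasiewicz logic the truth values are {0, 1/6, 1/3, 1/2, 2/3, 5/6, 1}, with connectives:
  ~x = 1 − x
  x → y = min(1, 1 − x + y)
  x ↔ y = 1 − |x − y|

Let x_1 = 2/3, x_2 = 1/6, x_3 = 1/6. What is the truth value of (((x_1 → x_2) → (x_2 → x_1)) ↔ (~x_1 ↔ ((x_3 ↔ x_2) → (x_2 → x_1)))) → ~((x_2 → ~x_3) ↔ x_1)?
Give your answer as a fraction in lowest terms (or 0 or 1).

1

x_1 → x_2 = 2/3 → 1/6 = 1/2
x_2 → x_1 = 1/6 → 2/3 = 1
(x_1 → x_2) → (x_2 → x_1) = 1/2 → 1 = 1
~x_1 = ~2/3 = 1/3
x_3 ↔ x_2 = 1/6 ↔ 1/6 = 1
x_2 → x_1 = 1/6 → 2/3 = 1
(x_3 ↔ x_2) → (x_2 → x_1) = 1 → 1 = 1
~x_1 ↔ ((x_3 ↔ x_2) → (x_2 → x_1)) = 1/3 ↔ 1 = 1/3
((x_1 → x_2) → (x_2 → x_1)) ↔ (~x_1 ↔ ((x_3 ↔ x_2) → (x_2 → x_1))) = 1 ↔ 1/3 = 1/3
~x_3 = ~1/6 = 5/6
x_2 → ~x_3 = 1/6 → 5/6 = 1
(x_2 → ~x_3) ↔ x_1 = 1 ↔ 2/3 = 2/3
~((x_2 → ~x_3) ↔ x_1) = ~2/3 = 1/3
(((x_1 → x_2) → (x_2 → x_1)) ↔ (~x_1 ↔ ((x_3 ↔ x_2) → (x_2 → x_1)))) → ~((x_2 → ~x_3) ↔ x_1) = 1/3 → 1/3 = 1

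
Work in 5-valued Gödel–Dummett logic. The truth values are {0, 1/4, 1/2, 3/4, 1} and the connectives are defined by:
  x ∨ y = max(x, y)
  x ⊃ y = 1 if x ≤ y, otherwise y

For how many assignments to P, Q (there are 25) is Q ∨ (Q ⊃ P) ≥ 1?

value 1: 19 assignments (counts)
value 3/4: 3 assignments
value 1/2: 2 assignments
value 1/4: 1 assignment
So 19 of the 25 assignments meet the threshold.

19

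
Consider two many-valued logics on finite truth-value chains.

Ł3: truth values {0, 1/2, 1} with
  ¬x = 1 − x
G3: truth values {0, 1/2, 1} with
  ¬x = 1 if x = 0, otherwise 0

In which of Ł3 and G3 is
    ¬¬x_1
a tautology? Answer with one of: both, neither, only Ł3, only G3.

neither

In Ł3: at x_1 = 0 the value is 0 — not a tautology.
In G3: at x_1 = 0 the value is 0 — not a tautology.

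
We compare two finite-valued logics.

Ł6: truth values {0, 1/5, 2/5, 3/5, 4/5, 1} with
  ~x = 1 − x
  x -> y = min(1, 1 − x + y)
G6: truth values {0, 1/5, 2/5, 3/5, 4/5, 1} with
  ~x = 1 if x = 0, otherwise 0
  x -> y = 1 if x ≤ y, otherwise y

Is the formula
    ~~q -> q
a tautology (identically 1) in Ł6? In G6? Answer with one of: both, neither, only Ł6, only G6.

only Ł6

In Ł6: every assignment gives 1 — tautology.
In G6: at q = 1/5 the value is 1/5 — not a tautology.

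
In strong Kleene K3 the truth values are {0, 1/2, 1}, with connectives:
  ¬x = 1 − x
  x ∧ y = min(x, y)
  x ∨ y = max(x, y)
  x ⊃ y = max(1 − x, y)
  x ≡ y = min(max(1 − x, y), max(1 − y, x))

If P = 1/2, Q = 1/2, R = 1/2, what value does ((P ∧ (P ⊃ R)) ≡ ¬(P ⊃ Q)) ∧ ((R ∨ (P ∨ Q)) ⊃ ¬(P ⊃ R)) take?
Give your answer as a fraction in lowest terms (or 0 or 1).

P ⊃ R = 1/2 ⊃ 1/2 = 1/2
P ∧ (P ⊃ R) = 1/2 ∧ 1/2 = 1/2
P ⊃ Q = 1/2 ⊃ 1/2 = 1/2
¬(P ⊃ Q) = ¬1/2 = 1/2
(P ∧ (P ⊃ R)) ≡ ¬(P ⊃ Q) = 1/2 ≡ 1/2 = 1/2
P ∨ Q = 1/2 ∨ 1/2 = 1/2
R ∨ (P ∨ Q) = 1/2 ∨ 1/2 = 1/2
P ⊃ R = 1/2 ⊃ 1/2 = 1/2
¬(P ⊃ R) = ¬1/2 = 1/2
(R ∨ (P ∨ Q)) ⊃ ¬(P ⊃ R) = 1/2 ⊃ 1/2 = 1/2
((P ∧ (P ⊃ R)) ≡ ¬(P ⊃ Q)) ∧ ((R ∨ (P ∨ Q)) ⊃ ¬(P ⊃ R)) = 1/2 ∧ 1/2 = 1/2

1/2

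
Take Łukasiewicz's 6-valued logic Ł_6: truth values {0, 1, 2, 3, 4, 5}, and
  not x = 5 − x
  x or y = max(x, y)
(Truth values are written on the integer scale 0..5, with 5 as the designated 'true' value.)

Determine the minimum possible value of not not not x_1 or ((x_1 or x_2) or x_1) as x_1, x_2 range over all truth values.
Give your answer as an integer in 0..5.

Take x_1 = 2, x_2 = 0:
not x_1 = not 2 = 3
not not x_1 = not 3 = 2
not not not x_1 = not 2 = 3
x_1 or x_2 = 2 or 0 = 2
(x_1 or x_2) or x_1 = 2 or 2 = 2
not not not x_1 or ((x_1 or x_2) or x_1) = 3 or 2 = 3
No assignment yields a value below 3, so this is the minimum.

3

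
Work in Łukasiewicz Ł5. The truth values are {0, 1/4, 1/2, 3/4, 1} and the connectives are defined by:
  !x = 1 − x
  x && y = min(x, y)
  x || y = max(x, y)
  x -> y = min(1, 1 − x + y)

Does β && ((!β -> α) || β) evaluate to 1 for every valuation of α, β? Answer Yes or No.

Counterexample: take α = 0, β = 0.
!β = !0 = 1
!β -> α = 1 -> 0 = 0
(!β -> α) || β = 0 || 0 = 0
β && ((!β -> α) || β) = 0 && 0 = 0
This gives 0 ≠ 1.

No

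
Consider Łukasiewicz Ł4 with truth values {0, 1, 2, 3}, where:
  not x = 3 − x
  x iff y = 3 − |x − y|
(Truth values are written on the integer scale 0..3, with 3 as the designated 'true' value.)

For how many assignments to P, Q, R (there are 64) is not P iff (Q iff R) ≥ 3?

value 3: 16 assignments (counts)
value 2: 26 assignments
value 1: 16 assignments
value 0: 6 assignments
So 16 of the 64 assignments meet the threshold.

16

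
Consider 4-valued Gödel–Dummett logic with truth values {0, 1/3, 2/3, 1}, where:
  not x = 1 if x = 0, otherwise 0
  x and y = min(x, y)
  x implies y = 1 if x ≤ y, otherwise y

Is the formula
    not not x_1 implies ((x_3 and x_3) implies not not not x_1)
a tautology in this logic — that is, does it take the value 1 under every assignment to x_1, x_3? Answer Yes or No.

No

Counterexample: take x_1 = 1/3, x_3 = 1/3.
not x_1 = not 1/3 = 0
not not x_1 = not 0 = 1
x_3 and x_3 = 1/3 and 1/3 = 1/3
not x_1 = not 1/3 = 0
not not x_1 = not 0 = 1
not not not x_1 = not 1 = 0
(x_3 and x_3) implies not not not x_1 = 1/3 implies 0 = 0
not not x_1 implies ((x_3 and x_3) implies not not not x_1) = 1 implies 0 = 0
This gives 0 ≠ 1.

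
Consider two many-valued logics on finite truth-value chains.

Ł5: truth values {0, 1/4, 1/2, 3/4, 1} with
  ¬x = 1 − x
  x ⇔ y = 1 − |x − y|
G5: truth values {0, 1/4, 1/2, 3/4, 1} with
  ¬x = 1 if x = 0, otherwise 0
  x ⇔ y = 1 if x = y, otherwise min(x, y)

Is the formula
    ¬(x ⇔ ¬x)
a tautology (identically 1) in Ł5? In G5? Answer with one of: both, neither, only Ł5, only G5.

In Ł5: at x = 1/4 the value is 1/2 — not a tautology.
In G5: every assignment gives 1 — tautology.

only G5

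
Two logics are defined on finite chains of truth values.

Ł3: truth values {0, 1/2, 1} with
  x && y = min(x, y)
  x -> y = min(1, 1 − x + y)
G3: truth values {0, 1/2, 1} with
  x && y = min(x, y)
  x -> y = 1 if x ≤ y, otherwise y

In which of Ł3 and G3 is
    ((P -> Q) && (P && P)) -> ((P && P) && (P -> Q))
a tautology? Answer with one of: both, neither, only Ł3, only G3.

both

In Ł3: every assignment gives 1 — tautology.
In G3: every assignment gives 1 — tautology.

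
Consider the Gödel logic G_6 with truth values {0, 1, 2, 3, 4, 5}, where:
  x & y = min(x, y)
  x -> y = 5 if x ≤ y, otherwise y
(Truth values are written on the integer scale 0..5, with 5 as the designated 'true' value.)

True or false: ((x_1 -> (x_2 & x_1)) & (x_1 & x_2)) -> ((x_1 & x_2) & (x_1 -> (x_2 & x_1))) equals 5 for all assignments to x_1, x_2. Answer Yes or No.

At x_1 = 5, x_2 = 2, for instance:
x_2 & x_1 = 2 & 5 = 2
x_1 -> (x_2 & x_1) = 5 -> 2 = 2
x_1 & x_2 = 5 & 2 = 2
(x_1 -> (x_2 & x_1)) & (x_1 & x_2) = 2 & 2 = 2
(x_1 & x_2) & (x_1 -> (x_2 & x_1)) = 2 & 2 = 2
((x_1 -> (x_2 & x_1)) & (x_1 & x_2)) -> ((x_1 & x_2) & (x_1 -> (x_2 & x_1))) = 2 -> 2 = 5
and checking the remaining 35 assignments likewise gives ≥ 5 in every case.

Yes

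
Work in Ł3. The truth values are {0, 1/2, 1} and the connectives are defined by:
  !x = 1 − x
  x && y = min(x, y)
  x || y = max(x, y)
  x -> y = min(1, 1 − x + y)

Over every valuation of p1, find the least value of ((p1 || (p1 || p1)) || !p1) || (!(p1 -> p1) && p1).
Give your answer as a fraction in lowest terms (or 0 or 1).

1/2

Take p1 = 1/2:
p1 || p1 = 1/2 || 1/2 = 1/2
p1 || (p1 || p1) = 1/2 || 1/2 = 1/2
!p1 = !1/2 = 1/2
(p1 || (p1 || p1)) || !p1 = 1/2 || 1/2 = 1/2
p1 -> p1 = 1/2 -> 1/2 = 1
!(p1 -> p1) = !1 = 0
!(p1 -> p1) && p1 = 0 && 1/2 = 0
((p1 || (p1 || p1)) || !p1) || (!(p1 -> p1) && p1) = 1/2 || 0 = 1/2
No assignment yields a value below 1/2, so this is the minimum.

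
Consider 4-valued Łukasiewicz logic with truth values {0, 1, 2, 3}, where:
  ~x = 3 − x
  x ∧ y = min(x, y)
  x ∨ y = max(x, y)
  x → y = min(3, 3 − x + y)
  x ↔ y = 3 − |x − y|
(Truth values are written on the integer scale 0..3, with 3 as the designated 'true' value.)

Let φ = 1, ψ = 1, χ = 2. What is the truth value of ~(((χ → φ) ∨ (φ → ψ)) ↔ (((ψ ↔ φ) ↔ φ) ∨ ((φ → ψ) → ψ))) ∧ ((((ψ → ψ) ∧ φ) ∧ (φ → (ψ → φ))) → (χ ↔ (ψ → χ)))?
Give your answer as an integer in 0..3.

2

χ → φ = 2 → 1 = 2
φ → ψ = 1 → 1 = 3
(χ → φ) ∨ (φ → ψ) = 2 ∨ 3 = 3
ψ ↔ φ = 1 ↔ 1 = 3
(ψ ↔ φ) ↔ φ = 3 ↔ 1 = 1
φ → ψ = 1 → 1 = 3
(φ → ψ) → ψ = 3 → 1 = 1
((ψ ↔ φ) ↔ φ) ∨ ((φ → ψ) → ψ) = 1 ∨ 1 = 1
((χ → φ) ∨ (φ → ψ)) ↔ (((ψ ↔ φ) ↔ φ) ∨ ((φ → ψ) → ψ)) = 3 ↔ 1 = 1
~(((χ → φ) ∨ (φ → ψ)) ↔ (((ψ ↔ φ) ↔ φ) ∨ ((φ → ψ) → ψ))) = ~1 = 2
ψ → ψ = 1 → 1 = 3
(ψ → ψ) ∧ φ = 3 ∧ 1 = 1
ψ → φ = 1 → 1 = 3
φ → (ψ → φ) = 1 → 3 = 3
((ψ → ψ) ∧ φ) ∧ (φ → (ψ → φ)) = 1 ∧ 3 = 1
ψ → χ = 1 → 2 = 3
χ ↔ (ψ → χ) = 2 ↔ 3 = 2
(((ψ → ψ) ∧ φ) ∧ (φ → (ψ → φ))) → (χ ↔ (ψ → χ)) = 1 → 2 = 3
~(((χ → φ) ∨ (φ → ψ)) ↔ (((ψ ↔ φ) ↔ φ) ∨ ((φ → ψ) → ψ))) ∧ ((((ψ → ψ) ∧ φ) ∧ (φ → (ψ → φ))) → (χ ↔ (ψ → χ))) = 2 ∧ 3 = 2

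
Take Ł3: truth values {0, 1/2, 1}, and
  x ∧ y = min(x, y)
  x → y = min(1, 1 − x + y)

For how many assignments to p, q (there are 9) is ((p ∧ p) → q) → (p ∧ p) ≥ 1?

p = 0, q = 0 ↦ 0  <
p = 0, q = 1/2 ↦ 0  <
p = 0, q = 1 ↦ 0  <
p = 1/2, q = 0 ↦ 1  ≥
p = 1/2, q = 1/2 ↦ 1/2  <
p = 1/2, q = 1 ↦ 1/2  <
p = 1, q = 0 ↦ 1  ≥
p = 1, q = 1/2 ↦ 1  ≥
p = 1, q = 1 ↦ 1  ≥
So 4 of the 9 assignments meet the threshold.

4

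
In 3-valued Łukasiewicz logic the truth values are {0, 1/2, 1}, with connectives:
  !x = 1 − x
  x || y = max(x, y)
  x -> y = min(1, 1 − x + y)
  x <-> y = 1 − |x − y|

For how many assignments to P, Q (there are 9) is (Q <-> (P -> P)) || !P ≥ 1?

5

P = 0, Q = 0 ↦ 1  ≥
P = 0, Q = 1/2 ↦ 1  ≥
P = 0, Q = 1 ↦ 1  ≥
P = 1/2, Q = 0 ↦ 1/2  <
P = 1/2, Q = 1/2 ↦ 1/2  <
P = 1/2, Q = 1 ↦ 1  ≥
P = 1, Q = 0 ↦ 0  <
P = 1, Q = 1/2 ↦ 1/2  <
P = 1, Q = 1 ↦ 1  ≥
So 5 of the 9 assignments meet the threshold.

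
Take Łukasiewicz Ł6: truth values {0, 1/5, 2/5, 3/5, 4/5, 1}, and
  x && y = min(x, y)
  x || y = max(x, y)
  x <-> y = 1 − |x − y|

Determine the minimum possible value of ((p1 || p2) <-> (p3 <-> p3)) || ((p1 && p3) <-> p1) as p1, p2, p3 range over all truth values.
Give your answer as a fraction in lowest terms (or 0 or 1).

Take p1 = 2/5, p2 = 0, p3 = 0:
p1 || p2 = 2/5 || 0 = 2/5
p3 <-> p3 = 0 <-> 0 = 1
(p1 || p2) <-> (p3 <-> p3) = 2/5 <-> 1 = 2/5
p1 && p3 = 2/5 && 0 = 0
(p1 && p3) <-> p1 = 0 <-> 2/5 = 3/5
((p1 || p2) <-> (p3 <-> p3)) || ((p1 && p3) <-> p1) = 2/5 || 3/5 = 3/5
No assignment yields a value below 3/5, so this is the minimum.

3/5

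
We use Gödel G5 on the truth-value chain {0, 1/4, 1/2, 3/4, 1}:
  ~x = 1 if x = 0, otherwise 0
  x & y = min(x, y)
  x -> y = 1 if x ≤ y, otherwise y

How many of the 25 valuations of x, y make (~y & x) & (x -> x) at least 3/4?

2

value 1: 1 assignment (counts)
value 3/4: 1 assignment (counts)
value 1/2: 1 assignment
value 1/4: 1 assignment
value 0: 21 assignments
So 2 of the 25 assignments meet the threshold.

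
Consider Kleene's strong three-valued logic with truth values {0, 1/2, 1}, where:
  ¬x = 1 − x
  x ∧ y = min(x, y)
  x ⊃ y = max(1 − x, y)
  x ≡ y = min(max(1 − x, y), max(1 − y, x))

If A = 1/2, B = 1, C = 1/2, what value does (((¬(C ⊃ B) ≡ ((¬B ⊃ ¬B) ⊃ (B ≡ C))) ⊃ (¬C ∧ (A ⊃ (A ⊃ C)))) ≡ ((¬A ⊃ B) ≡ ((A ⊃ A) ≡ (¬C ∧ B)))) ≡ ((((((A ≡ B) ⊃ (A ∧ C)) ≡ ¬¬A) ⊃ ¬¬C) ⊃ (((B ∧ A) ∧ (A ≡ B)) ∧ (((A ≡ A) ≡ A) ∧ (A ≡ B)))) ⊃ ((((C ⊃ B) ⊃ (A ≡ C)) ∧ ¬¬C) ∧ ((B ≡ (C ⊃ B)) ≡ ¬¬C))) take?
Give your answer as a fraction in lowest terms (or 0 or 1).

C ⊃ B = 1/2 ⊃ 1 = 1
¬(C ⊃ B) = ¬1 = 0
¬B = ¬1 = 0
¬B = ¬1 = 0
¬B ⊃ ¬B = 0 ⊃ 0 = 1
B ≡ C = 1 ≡ 1/2 = 1/2
(¬B ⊃ ¬B) ⊃ (B ≡ C) = 1 ⊃ 1/2 = 1/2
¬(C ⊃ B) ≡ ((¬B ⊃ ¬B) ⊃ (B ≡ C)) = 0 ≡ 1/2 = 1/2
¬C = ¬1/2 = 1/2
A ⊃ C = 1/2 ⊃ 1/2 = 1/2
A ⊃ (A ⊃ C) = 1/2 ⊃ 1/2 = 1/2
¬C ∧ (A ⊃ (A ⊃ C)) = 1/2 ∧ 1/2 = 1/2
(¬(C ⊃ B) ≡ ((¬B ⊃ ¬B) ⊃ (B ≡ C))) ⊃ (¬C ∧ (A ⊃ (A ⊃ C))) = 1/2 ⊃ 1/2 = 1/2
¬A = ¬1/2 = 1/2
¬A ⊃ B = 1/2 ⊃ 1 = 1
A ⊃ A = 1/2 ⊃ 1/2 = 1/2
¬C = ¬1/2 = 1/2
¬C ∧ B = 1/2 ∧ 1 = 1/2
(A ⊃ A) ≡ (¬C ∧ B) = 1/2 ≡ 1/2 = 1/2
(¬A ⊃ B) ≡ ((A ⊃ A) ≡ (¬C ∧ B)) = 1 ≡ 1/2 = 1/2
((¬(C ⊃ B) ≡ ((¬B ⊃ ¬B) ⊃ (B ≡ C))) ⊃ (¬C ∧ (A ⊃ (A ⊃ C)))) ≡ ((¬A ⊃ B) ≡ ((A ⊃ A) ≡ (¬C ∧ B))) = 1/2 ≡ 1/2 = 1/2
A ≡ B = 1/2 ≡ 1 = 1/2
A ∧ C = 1/2 ∧ 1/2 = 1/2
(A ≡ B) ⊃ (A ∧ C) = 1/2 ⊃ 1/2 = 1/2
¬A = ¬1/2 = 1/2
¬¬A = ¬1/2 = 1/2
((A ≡ B) ⊃ (A ∧ C)) ≡ ¬¬A = 1/2 ≡ 1/2 = 1/2
¬C = ¬1/2 = 1/2
¬¬C = ¬1/2 = 1/2
(((A ≡ B) ⊃ (A ∧ C)) ≡ ¬¬A) ⊃ ¬¬C = 1/2 ⊃ 1/2 = 1/2
B ∧ A = 1 ∧ 1/2 = 1/2
A ≡ B = 1/2 ≡ 1 = 1/2
(B ∧ A) ∧ (A ≡ B) = 1/2 ∧ 1/2 = 1/2
A ≡ A = 1/2 ≡ 1/2 = 1/2
(A ≡ A) ≡ A = 1/2 ≡ 1/2 = 1/2
A ≡ B = 1/2 ≡ 1 = 1/2
((A ≡ A) ≡ A) ∧ (A ≡ B) = 1/2 ∧ 1/2 = 1/2
((B ∧ A) ∧ (A ≡ B)) ∧ (((A ≡ A) ≡ A) ∧ (A ≡ B)) = 1/2 ∧ 1/2 = 1/2
((((A ≡ B) ⊃ (A ∧ C)) ≡ ¬¬A) ⊃ ¬¬C) ⊃ (((B ∧ A) ∧ (A ≡ B)) ∧ (((A ≡ A) ≡ A) ∧ (A ≡ B))) = 1/2 ⊃ 1/2 = 1/2
C ⊃ B = 1/2 ⊃ 1 = 1
A ≡ C = 1/2 ≡ 1/2 = 1/2
(C ⊃ B) ⊃ (A ≡ C) = 1 ⊃ 1/2 = 1/2
¬C = ¬1/2 = 1/2
¬¬C = ¬1/2 = 1/2
((C ⊃ B) ⊃ (A ≡ C)) ∧ ¬¬C = 1/2 ∧ 1/2 = 1/2
C ⊃ B = 1/2 ⊃ 1 = 1
B ≡ (C ⊃ B) = 1 ≡ 1 = 1
¬C = ¬1/2 = 1/2
¬¬C = ¬1/2 = 1/2
(B ≡ (C ⊃ B)) ≡ ¬¬C = 1 ≡ 1/2 = 1/2
(((C ⊃ B) ⊃ (A ≡ C)) ∧ ¬¬C) ∧ ((B ≡ (C ⊃ B)) ≡ ¬¬C) = 1/2 ∧ 1/2 = 1/2
(((((A ≡ B) ⊃ (A ∧ C)) ≡ ¬¬A) ⊃ ¬¬C) ⊃ (((B ∧ A) ∧ (A ≡ B)) ∧ (((A ≡ A) ≡ A) ∧ (A ≡ B)))) ⊃ ((((C ⊃ B) ⊃ (A ≡ C)) ∧ ¬¬C) ∧ ((B ≡ (C ⊃ B)) ≡ ¬¬C)) = 1/2 ⊃ 1/2 = 1/2
(((¬(C ⊃ B) ≡ ((¬B ⊃ ¬B) ⊃ (B ≡ C))) ⊃ (¬C ∧ (A ⊃ (A ⊃ C)))) ≡ ((¬A ⊃ B) ≡ ((A ⊃ A) ≡ (¬C ∧ B)))) ≡ ((((((A ≡ B) ⊃ (A ∧ C)) ≡ ¬¬A) ⊃ ¬¬C) ⊃ (((B ∧ A) ∧ (A ≡ B)) ∧ (((A ≡ A) ≡ A) ∧ (A ≡ B)))) ⊃ ((((C ⊃ B) ⊃ (A ≡ C)) ∧ ¬¬C) ∧ ((B ≡ (C ⊃ B)) ≡ ¬¬C))) = 1/2 ≡ 1/2 = 1/2

1/2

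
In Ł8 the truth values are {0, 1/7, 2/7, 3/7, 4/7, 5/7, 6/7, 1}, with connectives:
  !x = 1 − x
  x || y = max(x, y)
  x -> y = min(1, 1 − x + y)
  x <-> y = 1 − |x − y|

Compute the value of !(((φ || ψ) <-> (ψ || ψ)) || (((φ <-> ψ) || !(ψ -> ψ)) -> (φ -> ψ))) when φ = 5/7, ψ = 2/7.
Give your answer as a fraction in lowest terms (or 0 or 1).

φ || ψ = 5/7 || 2/7 = 5/7
ψ || ψ = 2/7 || 2/7 = 2/7
(φ || ψ) <-> (ψ || ψ) = 5/7 <-> 2/7 = 4/7
φ <-> ψ = 5/7 <-> 2/7 = 4/7
ψ -> ψ = 2/7 -> 2/7 = 1
!(ψ -> ψ) = !1 = 0
(φ <-> ψ) || !(ψ -> ψ) = 4/7 || 0 = 4/7
φ -> ψ = 5/7 -> 2/7 = 4/7
((φ <-> ψ) || !(ψ -> ψ)) -> (φ -> ψ) = 4/7 -> 4/7 = 1
((φ || ψ) <-> (ψ || ψ)) || (((φ <-> ψ) || !(ψ -> ψ)) -> (φ -> ψ)) = 4/7 || 1 = 1
!(((φ || ψ) <-> (ψ || ψ)) || (((φ <-> ψ) || !(ψ -> ψ)) -> (φ -> ψ))) = !1 = 0

0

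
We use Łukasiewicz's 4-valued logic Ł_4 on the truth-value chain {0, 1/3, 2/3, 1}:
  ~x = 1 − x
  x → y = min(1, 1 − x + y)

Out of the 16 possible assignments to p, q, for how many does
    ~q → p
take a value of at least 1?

10

p = 0, q = 0 ↦ 0  <
p = 0, q = 1/3 ↦ 1/3  <
p = 0, q = 2/3 ↦ 2/3  <
p = 0, q = 1 ↦ 1  ≥
p = 1/3, q = 0 ↦ 1/3  <
p = 1/3, q = 1/3 ↦ 2/3  <
p = 1/3, q = 2/3 ↦ 1  ≥
p = 1/3, q = 1 ↦ 1  ≥
p = 2/3, q = 0 ↦ 2/3  <
p = 2/3, q = 1/3 ↦ 1  ≥
p = 2/3, q = 2/3 ↦ 1  ≥
p = 2/3, q = 1 ↦ 1  ≥
p = 1, q = 0 ↦ 1  ≥
p = 1, q = 1/3 ↦ 1  ≥
p = 1, q = 2/3 ↦ 1  ≥
p = 1, q = 1 ↦ 1  ≥
So 10 of the 16 assignments meet the threshold.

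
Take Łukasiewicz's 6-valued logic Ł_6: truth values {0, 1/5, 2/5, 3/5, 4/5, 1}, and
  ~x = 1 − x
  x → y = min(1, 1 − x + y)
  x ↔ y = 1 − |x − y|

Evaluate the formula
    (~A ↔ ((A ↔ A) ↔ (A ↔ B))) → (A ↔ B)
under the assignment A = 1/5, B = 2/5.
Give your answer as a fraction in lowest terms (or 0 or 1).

4/5

~A = ~1/5 = 4/5
A ↔ A = 1/5 ↔ 1/5 = 1
A ↔ B = 1/5 ↔ 2/5 = 4/5
(A ↔ A) ↔ (A ↔ B) = 1 ↔ 4/5 = 4/5
~A ↔ ((A ↔ A) ↔ (A ↔ B)) = 4/5 ↔ 4/5 = 1
A ↔ B = 1/5 ↔ 2/5 = 4/5
(~A ↔ ((A ↔ A) ↔ (A ↔ B))) → (A ↔ B) = 1 → 4/5 = 4/5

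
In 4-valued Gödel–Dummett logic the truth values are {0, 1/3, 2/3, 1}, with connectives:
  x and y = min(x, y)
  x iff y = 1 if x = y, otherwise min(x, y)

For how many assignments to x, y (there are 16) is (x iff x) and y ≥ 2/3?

x = 0, y = 0 ↦ 0  <
x = 0, y = 1/3 ↦ 1/3  <
x = 0, y = 2/3 ↦ 2/3  ≥
x = 0, y = 1 ↦ 1  ≥
x = 1/3, y = 0 ↦ 0  <
x = 1/3, y = 1/3 ↦ 1/3  <
x = 1/3, y = 2/3 ↦ 2/3  ≥
x = 1/3, y = 1 ↦ 1  ≥
x = 2/3, y = 0 ↦ 0  <
x = 2/3, y = 1/3 ↦ 1/3  <
x = 2/3, y = 2/3 ↦ 2/3  ≥
x = 2/3, y = 1 ↦ 1  ≥
x = 1, y = 0 ↦ 0  <
x = 1, y = 1/3 ↦ 1/3  <
x = 1, y = 2/3 ↦ 2/3  ≥
x = 1, y = 1 ↦ 1  ≥
So 8 of the 16 assignments meet the threshold.

8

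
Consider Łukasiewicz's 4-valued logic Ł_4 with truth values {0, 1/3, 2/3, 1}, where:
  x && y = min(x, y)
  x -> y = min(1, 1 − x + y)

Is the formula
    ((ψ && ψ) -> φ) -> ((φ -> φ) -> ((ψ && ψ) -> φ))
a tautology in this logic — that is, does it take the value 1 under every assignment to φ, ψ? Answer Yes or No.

φ = 0, ψ = 0 ↦ 1
φ = 0, ψ = 1/3 ↦ 1
φ = 0, ψ = 2/3 ↦ 1
φ = 0, ψ = 1 ↦ 1
φ = 1/3, ψ = 0 ↦ 1
φ = 1/3, ψ = 1/3 ↦ 1
φ = 1/3, ψ = 2/3 ↦ 1
φ = 1/3, ψ = 1 ↦ 1
φ = 2/3, ψ = 0 ↦ 1
φ = 2/3, ψ = 1/3 ↦ 1
φ = 2/3, ψ = 2/3 ↦ 1
φ = 2/3, ψ = 1 ↦ 1
φ = 1, ψ = 0 ↦ 1
φ = 1, ψ = 1/3 ↦ 1
φ = 1, ψ = 2/3 ↦ 1
φ = 1, ψ = 1 ↦ 1
Every assignment gives a value ≥ 1.

Yes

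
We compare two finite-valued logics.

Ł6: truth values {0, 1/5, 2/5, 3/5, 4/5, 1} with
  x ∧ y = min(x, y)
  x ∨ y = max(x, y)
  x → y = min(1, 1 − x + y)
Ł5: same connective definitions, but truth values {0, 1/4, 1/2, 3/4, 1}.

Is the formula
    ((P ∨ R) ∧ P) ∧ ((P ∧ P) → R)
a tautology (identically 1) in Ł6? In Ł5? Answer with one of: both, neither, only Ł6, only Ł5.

In Ł6: at P = 0, R = 0 the value is 0 — not a tautology.
In Ł5: at P = 0, R = 0 the value is 0 — not a tautology.

neither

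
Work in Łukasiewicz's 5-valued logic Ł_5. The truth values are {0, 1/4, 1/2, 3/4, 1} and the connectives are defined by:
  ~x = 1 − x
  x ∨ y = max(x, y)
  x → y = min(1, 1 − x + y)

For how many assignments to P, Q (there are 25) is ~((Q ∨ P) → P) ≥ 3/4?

3

value 1: 1 assignment (counts)
value 3/4: 2 assignments (counts)
value 1/2: 3 assignments
value 1/4: 4 assignments
value 0: 15 assignments
So 3 of the 25 assignments meet the threshold.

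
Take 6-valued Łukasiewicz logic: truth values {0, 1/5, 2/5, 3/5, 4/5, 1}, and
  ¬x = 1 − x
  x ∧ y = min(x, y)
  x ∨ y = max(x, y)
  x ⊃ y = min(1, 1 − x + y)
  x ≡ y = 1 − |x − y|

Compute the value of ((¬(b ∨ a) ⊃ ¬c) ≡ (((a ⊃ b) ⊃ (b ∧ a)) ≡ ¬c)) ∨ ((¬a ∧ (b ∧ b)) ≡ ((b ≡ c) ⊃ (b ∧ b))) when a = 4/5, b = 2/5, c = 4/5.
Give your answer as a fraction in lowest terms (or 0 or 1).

b ∨ a = 2/5 ∨ 4/5 = 4/5
¬(b ∨ a) = ¬4/5 = 1/5
¬c = ¬4/5 = 1/5
¬(b ∨ a) ⊃ ¬c = 1/5 ⊃ 1/5 = 1
a ⊃ b = 4/5 ⊃ 2/5 = 3/5
b ∧ a = 2/5 ∧ 4/5 = 2/5
(a ⊃ b) ⊃ (b ∧ a) = 3/5 ⊃ 2/5 = 4/5
¬c = ¬4/5 = 1/5
((a ⊃ b) ⊃ (b ∧ a)) ≡ ¬c = 4/5 ≡ 1/5 = 2/5
(¬(b ∨ a) ⊃ ¬c) ≡ (((a ⊃ b) ⊃ (b ∧ a)) ≡ ¬c) = 1 ≡ 2/5 = 2/5
¬a = ¬4/5 = 1/5
b ∧ b = 2/5 ∧ 2/5 = 2/5
¬a ∧ (b ∧ b) = 1/5 ∧ 2/5 = 1/5
b ≡ c = 2/5 ≡ 4/5 = 3/5
b ∧ b = 2/5 ∧ 2/5 = 2/5
(b ≡ c) ⊃ (b ∧ b) = 3/5 ⊃ 2/5 = 4/5
(¬a ∧ (b ∧ b)) ≡ ((b ≡ c) ⊃ (b ∧ b)) = 1/5 ≡ 4/5 = 2/5
((¬(b ∨ a) ⊃ ¬c) ≡ (((a ⊃ b) ⊃ (b ∧ a)) ≡ ¬c)) ∨ ((¬a ∧ (b ∧ b)) ≡ ((b ≡ c) ⊃ (b ∧ b))) = 2/5 ∨ 2/5 = 2/5

2/5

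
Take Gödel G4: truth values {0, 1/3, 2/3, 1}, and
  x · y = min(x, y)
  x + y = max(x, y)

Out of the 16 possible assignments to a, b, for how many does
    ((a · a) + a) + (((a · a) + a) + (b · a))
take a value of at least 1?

4

a = 0, b = 0 ↦ 0  <
a = 0, b = 1/3 ↦ 0  <
a = 0, b = 2/3 ↦ 0  <
a = 0, b = 1 ↦ 0  <
a = 1/3, b = 0 ↦ 1/3  <
a = 1/3, b = 1/3 ↦ 1/3  <
a = 1/3, b = 2/3 ↦ 1/3  <
a = 1/3, b = 1 ↦ 1/3  <
a = 2/3, b = 0 ↦ 2/3  <
a = 2/3, b = 1/3 ↦ 2/3  <
a = 2/3, b = 2/3 ↦ 2/3  <
a = 2/3, b = 1 ↦ 2/3  <
a = 1, b = 0 ↦ 1  ≥
a = 1, b = 1/3 ↦ 1  ≥
a = 1, b = 2/3 ↦ 1  ≥
a = 1, b = 1 ↦ 1  ≥
So 4 of the 16 assignments meet the threshold.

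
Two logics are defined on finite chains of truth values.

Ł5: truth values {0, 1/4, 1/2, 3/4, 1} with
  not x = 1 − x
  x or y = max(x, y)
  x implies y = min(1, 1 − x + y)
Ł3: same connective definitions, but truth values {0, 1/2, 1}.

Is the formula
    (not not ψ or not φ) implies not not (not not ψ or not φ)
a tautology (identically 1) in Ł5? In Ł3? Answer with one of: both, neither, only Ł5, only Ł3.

both

In Ł5: every assignment gives 1 — tautology.
In Ł3: every assignment gives 1 — tautology.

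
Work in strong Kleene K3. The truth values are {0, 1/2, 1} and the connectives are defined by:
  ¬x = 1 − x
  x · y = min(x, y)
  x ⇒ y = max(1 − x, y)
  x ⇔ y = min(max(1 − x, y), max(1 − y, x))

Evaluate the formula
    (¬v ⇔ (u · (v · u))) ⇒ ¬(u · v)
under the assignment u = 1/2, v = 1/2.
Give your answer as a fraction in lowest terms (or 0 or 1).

¬v = ¬1/2 = 1/2
v · u = 1/2 · 1/2 = 1/2
u · (v · u) = 1/2 · 1/2 = 1/2
¬v ⇔ (u · (v · u)) = 1/2 ⇔ 1/2 = 1/2
u · v = 1/2 · 1/2 = 1/2
¬(u · v) = ¬1/2 = 1/2
(¬v ⇔ (u · (v · u))) ⇒ ¬(u · v) = 1/2 ⇒ 1/2 = 1/2

1/2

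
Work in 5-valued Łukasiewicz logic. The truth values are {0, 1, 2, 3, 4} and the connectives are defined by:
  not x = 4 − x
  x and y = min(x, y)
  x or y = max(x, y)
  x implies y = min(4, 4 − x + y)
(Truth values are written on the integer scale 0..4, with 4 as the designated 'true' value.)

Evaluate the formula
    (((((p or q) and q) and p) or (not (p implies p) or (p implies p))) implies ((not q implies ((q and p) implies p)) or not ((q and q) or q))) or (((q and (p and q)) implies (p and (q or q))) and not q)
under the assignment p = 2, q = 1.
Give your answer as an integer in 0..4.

4

p or q = 2 or 1 = 2
(p or q) and q = 2 and 1 = 1
((p or q) and q) and p = 1 and 2 = 1
p implies p = 2 implies 2 = 4
not (p implies p) = not 4 = 0
p implies p = 2 implies 2 = 4
not (p implies p) or (p implies p) = 0 or 4 = 4
(((p or q) and q) and p) or (not (p implies p) or (p implies p)) = 1 or 4 = 4
not q = not 1 = 3
q and p = 1 and 2 = 1
(q and p) implies p = 1 implies 2 = 4
not q implies ((q and p) implies p) = 3 implies 4 = 4
q and q = 1 and 1 = 1
(q and q) or q = 1 or 1 = 1
not ((q and q) or q) = not 1 = 3
(not q implies ((q and p) implies p)) or not ((q and q) or q) = 4 or 3 = 4
((((p or q) and q) and p) or (not (p implies p) or (p implies p))) implies ((not q implies ((q and p) implies p)) or not ((q and q) or q)) = 4 implies 4 = 4
p and q = 2 and 1 = 1
q and (p and q) = 1 and 1 = 1
q or q = 1 or 1 = 1
p and (q or q) = 2 and 1 = 1
(q and (p and q)) implies (p and (q or q)) = 1 implies 1 = 4
not q = not 1 = 3
((q and (p and q)) implies (p and (q or q))) and not q = 4 and 3 = 3
(((((p or q) and q) and p) or (not (p implies p) or (p implies p))) implies ((not q implies ((q and p) implies p)) or not ((q and q) or q))) or (((q and (p and q)) implies (p and (q or q))) and not q) = 4 or 3 = 4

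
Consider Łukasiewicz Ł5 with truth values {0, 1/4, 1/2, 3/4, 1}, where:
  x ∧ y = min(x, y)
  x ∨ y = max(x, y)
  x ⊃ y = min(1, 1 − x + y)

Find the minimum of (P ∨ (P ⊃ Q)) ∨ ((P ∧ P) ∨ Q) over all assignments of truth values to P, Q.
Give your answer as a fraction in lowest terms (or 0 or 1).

1/2

Take P = 1/2, Q = 0:
P ⊃ Q = 1/2 ⊃ 0 = 1/2
P ∨ (P ⊃ Q) = 1/2 ∨ 1/2 = 1/2
P ∧ P = 1/2 ∧ 1/2 = 1/2
(P ∧ P) ∨ Q = 1/2 ∨ 0 = 1/2
(P ∨ (P ⊃ Q)) ∨ ((P ∧ P) ∨ Q) = 1/2 ∨ 1/2 = 1/2
No assignment yields a value below 1/2, so this is the minimum.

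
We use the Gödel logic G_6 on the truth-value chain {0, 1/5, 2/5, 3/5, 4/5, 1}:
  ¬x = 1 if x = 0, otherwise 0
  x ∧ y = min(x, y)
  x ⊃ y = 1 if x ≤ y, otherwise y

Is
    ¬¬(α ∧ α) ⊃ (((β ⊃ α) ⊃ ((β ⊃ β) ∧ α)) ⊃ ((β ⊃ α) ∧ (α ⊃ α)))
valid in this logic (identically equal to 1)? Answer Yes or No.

No

Counterexample: take α = 1/5, β = 2/5.
α ∧ α = 1/5 ∧ 1/5 = 1/5
¬(α ∧ α) = ¬1/5 = 0
¬¬(α ∧ α) = ¬0 = 1
β ⊃ α = 2/5 ⊃ 1/5 = 1/5
β ⊃ β = 2/5 ⊃ 2/5 = 1
(β ⊃ β) ∧ α = 1 ∧ 1/5 = 1/5
(β ⊃ α) ⊃ ((β ⊃ β) ∧ α) = 1/5 ⊃ 1/5 = 1
β ⊃ α = 2/5 ⊃ 1/5 = 1/5
α ⊃ α = 1/5 ⊃ 1/5 = 1
(β ⊃ α) ∧ (α ⊃ α) = 1/5 ∧ 1 = 1/5
((β ⊃ α) ⊃ ((β ⊃ β) ∧ α)) ⊃ ((β ⊃ α) ∧ (α ⊃ α)) = 1 ⊃ 1/5 = 1/5
¬¬(α ∧ α) ⊃ (((β ⊃ α) ⊃ ((β ⊃ β) ∧ α)) ⊃ ((β ⊃ α) ∧ (α ⊃ α))) = 1 ⊃ 1/5 = 1/5
This gives 1/5 ≠ 1.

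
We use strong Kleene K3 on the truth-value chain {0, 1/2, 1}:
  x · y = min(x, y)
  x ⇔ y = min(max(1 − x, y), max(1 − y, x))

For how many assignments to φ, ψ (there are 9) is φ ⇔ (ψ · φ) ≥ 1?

φ = 0, ψ = 0 ↦ 1  ≥
φ = 0, ψ = 1/2 ↦ 1  ≥
φ = 0, ψ = 1 ↦ 1  ≥
φ = 1/2, ψ = 0 ↦ 1/2  <
φ = 1/2, ψ = 1/2 ↦ 1/2  <
φ = 1/2, ψ = 1 ↦ 1/2  <
φ = 1, ψ = 0 ↦ 0  <
φ = 1, ψ = 1/2 ↦ 1/2  <
φ = 1, ψ = 1 ↦ 1  ≥
So 4 of the 9 assignments meet the threshold.

4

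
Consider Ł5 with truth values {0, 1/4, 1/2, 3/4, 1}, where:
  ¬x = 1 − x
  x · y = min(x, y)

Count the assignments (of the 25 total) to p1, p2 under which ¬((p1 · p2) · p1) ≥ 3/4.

16

value 1: 9 assignments (counts)
value 3/4: 7 assignments (counts)
value 1/2: 5 assignments
value 1/4: 3 assignments
value 0: 1 assignment
So 16 of the 25 assignments meet the threshold.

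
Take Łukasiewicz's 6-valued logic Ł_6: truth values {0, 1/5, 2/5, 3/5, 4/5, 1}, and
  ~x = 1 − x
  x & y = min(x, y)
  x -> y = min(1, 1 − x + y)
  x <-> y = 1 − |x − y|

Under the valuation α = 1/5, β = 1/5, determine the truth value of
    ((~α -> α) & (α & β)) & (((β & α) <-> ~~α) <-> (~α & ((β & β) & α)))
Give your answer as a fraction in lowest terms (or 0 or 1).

1/5

~α = ~1/5 = 4/5
~α -> α = 4/5 -> 1/5 = 2/5
α & β = 1/5 & 1/5 = 1/5
(~α -> α) & (α & β) = 2/5 & 1/5 = 1/5
β & α = 1/5 & 1/5 = 1/5
~α = ~1/5 = 4/5
~~α = ~4/5 = 1/5
(β & α) <-> ~~α = 1/5 <-> 1/5 = 1
~α = ~1/5 = 4/5
β & β = 1/5 & 1/5 = 1/5
(β & β) & α = 1/5 & 1/5 = 1/5
~α & ((β & β) & α) = 4/5 & 1/5 = 1/5
((β & α) <-> ~~α) <-> (~α & ((β & β) & α)) = 1 <-> 1/5 = 1/5
((~α -> α) & (α & β)) & (((β & α) <-> ~~α) <-> (~α & ((β & β) & α))) = 1/5 & 1/5 = 1/5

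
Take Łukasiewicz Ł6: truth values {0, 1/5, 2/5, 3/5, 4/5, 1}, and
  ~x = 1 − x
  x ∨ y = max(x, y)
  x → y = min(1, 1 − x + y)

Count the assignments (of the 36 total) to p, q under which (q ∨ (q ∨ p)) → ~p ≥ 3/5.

23

value 1: 15 assignments (counts)
value 4/5: 6 assignments (counts)
value 3/5: 2 assignments (counts)
value 2/5: 6 assignments
value 1/5: 1 assignment
value 0: 6 assignments
So 23 of the 36 assignments meet the threshold.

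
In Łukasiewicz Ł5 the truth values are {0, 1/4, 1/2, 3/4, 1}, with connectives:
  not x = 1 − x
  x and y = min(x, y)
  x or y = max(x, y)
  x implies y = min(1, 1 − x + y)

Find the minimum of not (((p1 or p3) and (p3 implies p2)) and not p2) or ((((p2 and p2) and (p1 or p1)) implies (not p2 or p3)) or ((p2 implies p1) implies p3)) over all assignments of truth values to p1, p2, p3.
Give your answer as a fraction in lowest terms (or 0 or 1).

3/4

Take p1 = 1/2, p2 = 3/4, p3 = 0:
p1 or p3 = 1/2 or 0 = 1/2
p3 implies p2 = 0 implies 3/4 = 1
(p1 or p3) and (p3 implies p2) = 1/2 and 1 = 1/2
not p2 = not 3/4 = 1/4
((p1 or p3) and (p3 implies p2)) and not p2 = 1/2 and 1/4 = 1/4
not (((p1 or p3) and (p3 implies p2)) and not p2) = not 1/4 = 3/4
p2 and p2 = 3/4 and 3/4 = 3/4
p1 or p1 = 1/2 or 1/2 = 1/2
(p2 and p2) and (p1 or p1) = 3/4 and 1/2 = 1/2
not p2 = not 3/4 = 1/4
not p2 or p3 = 1/4 or 0 = 1/4
((p2 and p2) and (p1 or p1)) implies (not p2 or p3) = 1/2 implies 1/4 = 3/4
p2 implies p1 = 3/4 implies 1/2 = 3/4
(p2 implies p1) implies p3 = 3/4 implies 0 = 1/4
(((p2 and p2) and (p1 or p1)) implies (not p2 or p3)) or ((p2 implies p1) implies p3) = 3/4 or 1/4 = 3/4
not (((p1 or p3) and (p3 implies p2)) and not p2) or ((((p2 and p2) and (p1 or p1)) implies (not p2 or p3)) or ((p2 implies p1) implies p3)) = 3/4 or 3/4 = 3/4
No assignment yields a value below 3/4, so this is the minimum.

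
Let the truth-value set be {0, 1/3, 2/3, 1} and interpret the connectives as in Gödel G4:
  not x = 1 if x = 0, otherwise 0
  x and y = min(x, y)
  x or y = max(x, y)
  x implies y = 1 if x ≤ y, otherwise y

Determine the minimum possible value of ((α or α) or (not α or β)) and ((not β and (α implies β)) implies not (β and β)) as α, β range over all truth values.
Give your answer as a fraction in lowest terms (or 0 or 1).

1/3

Take α = 1/3, β = 0:
α or α = 1/3 or 1/3 = 1/3
not α = not 1/3 = 0
not α or β = 0 or 0 = 0
(α or α) or (not α or β) = 1/3 or 0 = 1/3
not β = not 0 = 1
α implies β = 1/3 implies 0 = 0
not β and (α implies β) = 1 and 0 = 0
β and β = 0 and 0 = 0
not (β and β) = not 0 = 1
(not β and (α implies β)) implies not (β and β) = 0 implies 1 = 1
((α or α) or (not α or β)) and ((not β and (α implies β)) implies not (β and β)) = 1/3 and 1 = 1/3
No assignment yields a value below 1/3, so this is the minimum.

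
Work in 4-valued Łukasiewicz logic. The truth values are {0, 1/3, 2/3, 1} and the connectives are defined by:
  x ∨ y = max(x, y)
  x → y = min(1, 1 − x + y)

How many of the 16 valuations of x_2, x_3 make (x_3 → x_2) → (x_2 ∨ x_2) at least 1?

7

x_2 = 0, x_3 = 0 ↦ 0  <
x_2 = 0, x_3 = 1/3 ↦ 1/3  <
x_2 = 0, x_3 = 2/3 ↦ 2/3  <
x_2 = 0, x_3 = 1 ↦ 1  ≥
x_2 = 1/3, x_3 = 0 ↦ 1/3  <
x_2 = 1/3, x_3 = 1/3 ↦ 1/3  <
x_2 = 1/3, x_3 = 2/3 ↦ 2/3  <
x_2 = 1/3, x_3 = 1 ↦ 1  ≥
x_2 = 2/3, x_3 = 0 ↦ 2/3  <
x_2 = 2/3, x_3 = 1/3 ↦ 2/3  <
x_2 = 2/3, x_3 = 2/3 ↦ 2/3  <
x_2 = 2/3, x_3 = 1 ↦ 1  ≥
x_2 = 1, x_3 = 0 ↦ 1  ≥
x_2 = 1, x_3 = 1/3 ↦ 1  ≥
x_2 = 1, x_3 = 2/3 ↦ 1  ≥
x_2 = 1, x_3 = 1 ↦ 1  ≥
So 7 of the 16 assignments meet the threshold.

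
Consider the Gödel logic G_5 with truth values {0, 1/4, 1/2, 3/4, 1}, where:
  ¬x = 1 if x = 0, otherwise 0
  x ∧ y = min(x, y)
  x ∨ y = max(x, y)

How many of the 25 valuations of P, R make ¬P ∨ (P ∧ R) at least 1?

6

value 1: 6 assignments (counts)
value 3/4: 3 assignments
value 1/2: 5 assignments
value 1/4: 7 assignments
value 0: 4 assignments
So 6 of the 25 assignments meet the threshold.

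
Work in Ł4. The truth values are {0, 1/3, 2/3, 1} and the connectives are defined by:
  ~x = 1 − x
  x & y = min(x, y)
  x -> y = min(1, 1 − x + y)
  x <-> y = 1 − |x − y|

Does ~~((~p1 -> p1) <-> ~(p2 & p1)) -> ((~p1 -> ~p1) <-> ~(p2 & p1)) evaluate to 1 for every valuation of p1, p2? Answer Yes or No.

Counterexample: take p1 = 1/3, p2 = 1/3.
~p1 = ~1/3 = 2/3
~p1 -> p1 = 2/3 -> 1/3 = 2/3
p2 & p1 = 1/3 & 1/3 = 1/3
~(p2 & p1) = ~1/3 = 2/3
(~p1 -> p1) <-> ~(p2 & p1) = 2/3 <-> 2/3 = 1
~((~p1 -> p1) <-> ~(p2 & p1)) = ~1 = 0
~~((~p1 -> p1) <-> ~(p2 & p1)) = ~0 = 1
~p1 = ~1/3 = 2/3
~p1 = ~1/3 = 2/3
~p1 -> ~p1 = 2/3 -> 2/3 = 1
p2 & p1 = 1/3 & 1/3 = 1/3
~(p2 & p1) = ~1/3 = 2/3
(~p1 -> ~p1) <-> ~(p2 & p1) = 1 <-> 2/3 = 2/3
~~((~p1 -> p1) <-> ~(p2 & p1)) -> ((~p1 -> ~p1) <-> ~(p2 & p1)) = 1 -> 2/3 = 2/3
This gives 2/3 ≠ 1.

No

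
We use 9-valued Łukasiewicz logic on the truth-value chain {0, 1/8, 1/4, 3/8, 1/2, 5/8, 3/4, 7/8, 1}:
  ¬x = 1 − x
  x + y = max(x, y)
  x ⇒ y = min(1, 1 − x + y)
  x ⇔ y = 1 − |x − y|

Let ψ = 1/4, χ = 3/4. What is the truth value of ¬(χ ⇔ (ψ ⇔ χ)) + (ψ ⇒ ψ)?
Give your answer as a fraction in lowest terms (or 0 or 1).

ψ ⇔ χ = 1/4 ⇔ 3/4 = 1/2
χ ⇔ (ψ ⇔ χ) = 3/4 ⇔ 1/2 = 3/4
¬(χ ⇔ (ψ ⇔ χ)) = ¬3/4 = 1/4
ψ ⇒ ψ = 1/4 ⇒ 1/4 = 1
¬(χ ⇔ (ψ ⇔ χ)) + (ψ ⇒ ψ) = 1/4 + 1 = 1

1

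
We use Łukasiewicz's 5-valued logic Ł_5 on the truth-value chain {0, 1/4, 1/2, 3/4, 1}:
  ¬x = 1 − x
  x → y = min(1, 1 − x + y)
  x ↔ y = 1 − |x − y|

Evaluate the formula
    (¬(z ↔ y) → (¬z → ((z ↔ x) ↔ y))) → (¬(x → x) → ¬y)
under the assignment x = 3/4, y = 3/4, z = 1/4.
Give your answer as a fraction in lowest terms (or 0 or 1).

1

z ↔ y = 1/4 ↔ 3/4 = 1/2
¬(z ↔ y) = ¬1/2 = 1/2
¬z = ¬1/4 = 3/4
z ↔ x = 1/4 ↔ 3/4 = 1/2
(z ↔ x) ↔ y = 1/2 ↔ 3/4 = 3/4
¬z → ((z ↔ x) ↔ y) = 3/4 → 3/4 = 1
¬(z ↔ y) → (¬z → ((z ↔ x) ↔ y)) = 1/2 → 1 = 1
x → x = 3/4 → 3/4 = 1
¬(x → x) = ¬1 = 0
¬y = ¬3/4 = 1/4
¬(x → x) → ¬y = 0 → 1/4 = 1
(¬(z ↔ y) → (¬z → ((z ↔ x) ↔ y))) → (¬(x → x) → ¬y) = 1 → 1 = 1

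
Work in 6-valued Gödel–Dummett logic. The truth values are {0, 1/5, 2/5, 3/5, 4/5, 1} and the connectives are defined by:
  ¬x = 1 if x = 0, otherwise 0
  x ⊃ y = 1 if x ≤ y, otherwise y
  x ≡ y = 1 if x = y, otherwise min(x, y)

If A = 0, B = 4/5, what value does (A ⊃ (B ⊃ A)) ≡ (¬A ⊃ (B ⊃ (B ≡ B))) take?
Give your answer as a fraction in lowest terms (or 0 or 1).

1

B ⊃ A = 4/5 ⊃ 0 = 0
A ⊃ (B ⊃ A) = 0 ⊃ 0 = 1
¬A = ¬0 = 1
B ≡ B = 4/5 ≡ 4/5 = 1
B ⊃ (B ≡ B) = 4/5 ⊃ 1 = 1
¬A ⊃ (B ⊃ (B ≡ B)) = 1 ⊃ 1 = 1
(A ⊃ (B ⊃ A)) ≡ (¬A ⊃ (B ⊃ (B ≡ B))) = 1 ≡ 1 = 1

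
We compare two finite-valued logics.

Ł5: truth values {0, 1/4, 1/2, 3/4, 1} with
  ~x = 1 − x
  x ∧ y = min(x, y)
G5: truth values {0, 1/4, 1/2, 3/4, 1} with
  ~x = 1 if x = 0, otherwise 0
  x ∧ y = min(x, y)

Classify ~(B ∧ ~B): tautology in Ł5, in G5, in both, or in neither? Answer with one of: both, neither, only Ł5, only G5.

only G5

In Ł5: at B = 1/4 the value is 3/4 — not a tautology.
In G5: every assignment gives 1 — tautology.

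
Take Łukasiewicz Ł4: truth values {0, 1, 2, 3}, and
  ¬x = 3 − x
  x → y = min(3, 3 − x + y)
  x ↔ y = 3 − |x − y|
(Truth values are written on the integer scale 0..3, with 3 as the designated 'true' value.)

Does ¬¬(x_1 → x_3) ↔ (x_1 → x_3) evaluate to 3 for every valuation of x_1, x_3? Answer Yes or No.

x_1 = 0, x_3 = 0 ↦ 3
x_1 = 0, x_3 = 1 ↦ 3
x_1 = 0, x_3 = 2 ↦ 3
x_1 = 0, x_3 = 3 ↦ 3
x_1 = 1, x_3 = 0 ↦ 3
x_1 = 1, x_3 = 1 ↦ 3
x_1 = 1, x_3 = 2 ↦ 3
x_1 = 1, x_3 = 3 ↦ 3
x_1 = 2, x_3 = 0 ↦ 3
x_1 = 2, x_3 = 1 ↦ 3
x_1 = 2, x_3 = 2 ↦ 3
x_1 = 2, x_3 = 3 ↦ 3
x_1 = 3, x_3 = 0 ↦ 3
x_1 = 3, x_3 = 1 ↦ 3
x_1 = 3, x_3 = 2 ↦ 3
x_1 = 3, x_3 = 3 ↦ 3
Every assignment gives a value ≥ 3.

Yes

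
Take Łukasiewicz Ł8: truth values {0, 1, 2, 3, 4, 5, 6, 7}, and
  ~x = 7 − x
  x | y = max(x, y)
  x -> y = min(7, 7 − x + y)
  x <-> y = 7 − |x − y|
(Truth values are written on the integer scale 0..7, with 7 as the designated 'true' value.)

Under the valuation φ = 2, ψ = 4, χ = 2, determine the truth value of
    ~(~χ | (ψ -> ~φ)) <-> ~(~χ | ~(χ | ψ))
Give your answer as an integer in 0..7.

~χ = ~2 = 5
~φ = ~2 = 5
ψ -> ~φ = 4 -> 5 = 7
~χ | (ψ -> ~φ) = 5 | 7 = 7
~(~χ | (ψ -> ~φ)) = ~7 = 0
~χ = ~2 = 5
χ | ψ = 2 | 4 = 4
~(χ | ψ) = ~4 = 3
~χ | ~(χ | ψ) = 5 | 3 = 5
~(~χ | ~(χ | ψ)) = ~5 = 2
~(~χ | (ψ -> ~φ)) <-> ~(~χ | ~(χ | ψ)) = 0 <-> 2 = 5

5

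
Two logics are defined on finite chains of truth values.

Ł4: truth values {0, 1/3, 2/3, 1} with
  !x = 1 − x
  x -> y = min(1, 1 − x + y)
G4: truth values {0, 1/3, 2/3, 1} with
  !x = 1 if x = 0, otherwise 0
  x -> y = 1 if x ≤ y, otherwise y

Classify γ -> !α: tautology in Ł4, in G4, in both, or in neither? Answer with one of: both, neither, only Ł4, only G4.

neither

In Ł4: at α = 1/3, γ = 1 the value is 2/3 — not a tautology.
In G4: at α = 1/3, γ = 1/3 the value is 0 — not a tautology.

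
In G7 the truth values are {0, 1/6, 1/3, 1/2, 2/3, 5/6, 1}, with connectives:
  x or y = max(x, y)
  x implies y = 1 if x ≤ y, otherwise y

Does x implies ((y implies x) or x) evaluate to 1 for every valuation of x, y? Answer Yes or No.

Yes

At x = 1/2, y = 1/6, for instance:
y implies x = 1/6 implies 1/2 = 1
(y implies x) or x = 1 or 1/2 = 1
x implies ((y implies x) or x) = 1/2 implies 1 = 1
and checking the remaining 48 assignments likewise gives ≥ 1 in every case.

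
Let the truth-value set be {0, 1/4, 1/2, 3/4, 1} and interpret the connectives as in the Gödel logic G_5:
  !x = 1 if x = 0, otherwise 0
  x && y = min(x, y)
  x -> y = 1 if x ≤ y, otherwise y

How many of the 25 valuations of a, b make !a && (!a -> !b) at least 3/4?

value 1: 1 assignment (counts)
value 0: 24 assignments
So 1 of the 25 assignments meets the threshold.

1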